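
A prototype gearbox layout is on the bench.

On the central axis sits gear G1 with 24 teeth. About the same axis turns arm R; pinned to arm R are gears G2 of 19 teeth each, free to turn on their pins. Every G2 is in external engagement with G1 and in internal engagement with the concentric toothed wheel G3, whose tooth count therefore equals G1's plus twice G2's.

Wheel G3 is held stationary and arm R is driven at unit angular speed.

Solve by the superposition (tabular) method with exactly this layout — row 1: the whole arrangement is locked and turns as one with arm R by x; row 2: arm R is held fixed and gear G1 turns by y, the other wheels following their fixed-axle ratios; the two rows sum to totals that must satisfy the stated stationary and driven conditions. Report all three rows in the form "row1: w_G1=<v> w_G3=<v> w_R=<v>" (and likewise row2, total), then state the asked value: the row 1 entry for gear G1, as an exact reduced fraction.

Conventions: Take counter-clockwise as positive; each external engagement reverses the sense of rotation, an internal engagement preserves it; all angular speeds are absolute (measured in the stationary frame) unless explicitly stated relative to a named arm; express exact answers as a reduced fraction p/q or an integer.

row1: w_G1=1 w_G3=1 w_R=1
row2: w_G1=31/12 w_G3=-1 w_R=0
total: w_G1=43/12 w_G3=0 w_R=1
asked value: 1

recognized (axles ride arm R): planetary set, 24/19/62 teeth
superposition row 1 [locked train]: every member turns x
superposition row 2 [arm held]: sun y, ring −(24/62)·y, arm 0
boundary: total ω_ring = x − (24/62)·y = 0 and total ω_arm = x = 1  ⇒  y = 31/12, x = 1
row 2 ring = −(24/62)·31/12 = -1
totals (row 1 + row 2): sun 1 + 31/12 = 43/12, ring 1 + (-1) = 0, arm 1 + 0 = 1
asked cell (row1, sun) = 1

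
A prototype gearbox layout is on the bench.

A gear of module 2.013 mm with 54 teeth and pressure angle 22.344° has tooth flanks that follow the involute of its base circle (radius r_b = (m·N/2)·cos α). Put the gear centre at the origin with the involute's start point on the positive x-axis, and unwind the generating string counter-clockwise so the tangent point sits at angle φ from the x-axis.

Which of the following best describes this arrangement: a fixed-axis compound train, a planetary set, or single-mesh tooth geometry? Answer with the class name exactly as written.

topology: single-mesh involute geometry — m = 2.013, N = 54
classification: single-mesh tooth geometry

single-mesh tooth geometry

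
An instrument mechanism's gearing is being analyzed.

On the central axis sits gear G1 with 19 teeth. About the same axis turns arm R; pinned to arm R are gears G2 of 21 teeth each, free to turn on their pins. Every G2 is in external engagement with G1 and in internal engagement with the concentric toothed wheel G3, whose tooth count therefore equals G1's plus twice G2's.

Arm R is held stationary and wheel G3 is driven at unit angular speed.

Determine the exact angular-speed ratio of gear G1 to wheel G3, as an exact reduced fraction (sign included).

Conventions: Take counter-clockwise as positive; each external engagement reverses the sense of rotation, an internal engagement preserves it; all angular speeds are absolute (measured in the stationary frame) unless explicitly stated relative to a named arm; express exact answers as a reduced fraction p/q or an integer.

class = planetary set [G3 = 19+2·21 = 61; Willis about the carrier]
ring teeth: 19 + 2·21 = 61
19(ω_sun−ω_arm) = −61(ω_ring−ω_arm),  ω_arm = 0, ω_ring = 1
ω_sun = 0 − (61/19)(1−0) = -61/19
ω_out/ω_in = -61/19

-61/19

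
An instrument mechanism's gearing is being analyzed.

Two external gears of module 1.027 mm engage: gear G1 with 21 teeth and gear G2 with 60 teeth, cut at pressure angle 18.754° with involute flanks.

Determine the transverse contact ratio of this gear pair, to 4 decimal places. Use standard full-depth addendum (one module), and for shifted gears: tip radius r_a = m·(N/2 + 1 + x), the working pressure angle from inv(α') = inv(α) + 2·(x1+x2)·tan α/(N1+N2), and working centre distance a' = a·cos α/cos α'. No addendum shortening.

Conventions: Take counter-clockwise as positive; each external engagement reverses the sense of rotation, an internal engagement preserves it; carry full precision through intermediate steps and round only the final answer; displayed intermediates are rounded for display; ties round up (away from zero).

1.7375

class = single-mesh tooth geometry [involute pair 21T × 60T, m = 1.027]
base radii: r_b1 = 10.210979, r_b2 = 29.174226
tip radii: r_a1 = 11.810500, r_a2 = 31.837000
no profile shift: α' = α, a' = a
action lengths: √(r_a1²−r_b1²) = 5.934966, √(r_a2²−r_b2²) = 12.745945
base pitch p_b = π·m·cos α = 3.055118
CR = (5.934966 + 12.745945 − 41.593500·sin 18.75400°)/3.055118 = 1.737533
contact ratio ≈ 1.7375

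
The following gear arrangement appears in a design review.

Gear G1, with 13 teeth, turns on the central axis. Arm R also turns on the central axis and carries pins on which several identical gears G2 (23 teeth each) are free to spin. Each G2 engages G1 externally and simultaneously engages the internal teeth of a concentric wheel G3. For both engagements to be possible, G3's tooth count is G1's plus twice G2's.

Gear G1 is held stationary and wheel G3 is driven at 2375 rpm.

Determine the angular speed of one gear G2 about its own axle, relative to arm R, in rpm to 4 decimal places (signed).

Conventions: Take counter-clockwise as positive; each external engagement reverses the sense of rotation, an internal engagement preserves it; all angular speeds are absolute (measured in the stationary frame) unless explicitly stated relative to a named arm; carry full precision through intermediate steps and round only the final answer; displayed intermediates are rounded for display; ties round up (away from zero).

+1100.0151 rpm

recognized (axles ride arm R): planetary set, 13/23/59 teeth
normalise by the input: solve with ω_ring = 1, then scale by 2375 rpm
ring teeth: 13 + 2·23 = 59
13(ω_sun−ω_arm) = −59(ω_ring−ω_arm),  ω_sun = 0, ω_ring = 1
13(0−ω_arm) = −59(1−ω_arm)  ⇒  72·ω_arm = 59  ⇒  ω_arm = 59/72
sun–planet mesh: 13·(0−59/72) = −23·(ω_p−ω_arm)  ⇒  ω_p−ω_arm = 767/1656
scale: ω_p−ω_arm = 767/1656 × 2375 rpm = +1100.0151 rpm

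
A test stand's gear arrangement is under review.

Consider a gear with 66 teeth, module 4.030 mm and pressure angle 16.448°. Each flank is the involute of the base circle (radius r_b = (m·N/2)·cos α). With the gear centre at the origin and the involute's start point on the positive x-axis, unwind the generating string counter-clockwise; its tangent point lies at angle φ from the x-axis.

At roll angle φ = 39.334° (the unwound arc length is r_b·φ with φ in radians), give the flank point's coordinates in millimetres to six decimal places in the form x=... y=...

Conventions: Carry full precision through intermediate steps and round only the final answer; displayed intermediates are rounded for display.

topology: single-mesh involute geometry — m = 4.030, N = 66
pitch radius r_p = m·N/2 = 4.030·66/2 = 132.990000
base radius r_b = r_p·cos α = 132.990000·cos 16.448° = 127.547664
roll angle φ = 39.334° = 0.68650781 rad
x = r_b·(cos φ + φ·sin φ) = 154.154146
y = r_b·(sin φ − φ·cos φ) = 13.118372

x=154.154146 y=13.118372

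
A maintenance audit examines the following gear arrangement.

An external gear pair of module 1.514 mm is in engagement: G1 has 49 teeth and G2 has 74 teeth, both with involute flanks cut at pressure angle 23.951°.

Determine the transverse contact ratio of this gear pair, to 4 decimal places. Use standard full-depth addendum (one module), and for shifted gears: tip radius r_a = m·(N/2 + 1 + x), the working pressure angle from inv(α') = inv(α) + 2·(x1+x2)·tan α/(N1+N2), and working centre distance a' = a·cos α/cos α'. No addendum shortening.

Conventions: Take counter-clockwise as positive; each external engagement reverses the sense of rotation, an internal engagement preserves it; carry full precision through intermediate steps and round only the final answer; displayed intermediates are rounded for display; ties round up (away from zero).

1.5935

single-mesh involute tooth geometry (49T engaging 74T at module 1.514)
base radii: r_b1 = 33.899032, r_b2 = 51.194456
tip radii: r_a1 = 38.607000, r_a2 = 57.532000
no profile shift: α' = α, a' = a
action lengths: √(r_a1²−r_b1²) = 18.475824, √(r_a2²−r_b2²) = 26.249927
base pitch p_b = π·m·cos α = 4.346814
CR = (18.475824 + 26.249927 − 93.111000·sin 23.95100°)/4.346814 = 1.593547
contact ratio ≈ 1.5935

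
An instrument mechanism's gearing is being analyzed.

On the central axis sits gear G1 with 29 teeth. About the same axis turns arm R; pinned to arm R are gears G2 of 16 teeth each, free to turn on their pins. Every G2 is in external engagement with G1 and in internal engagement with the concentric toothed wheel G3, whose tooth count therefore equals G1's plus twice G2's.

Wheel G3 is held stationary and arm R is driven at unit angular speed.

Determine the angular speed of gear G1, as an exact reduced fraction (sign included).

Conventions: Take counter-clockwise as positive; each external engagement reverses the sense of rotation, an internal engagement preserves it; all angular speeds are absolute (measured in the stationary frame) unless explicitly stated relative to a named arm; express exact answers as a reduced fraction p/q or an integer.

recognized (axles ride arm R): planetary set, 29/16/61 teeth
ring teeth: 29 + 2·16 = 61
29(ω_sun−ω_arm) = −61(ω_ring−ω_arm),  ω_ring = 0, ω_arm = 1
ω_sun = 1 − (61/29)(0−1) = 90/29
exact speed ratio = 90/29

90/29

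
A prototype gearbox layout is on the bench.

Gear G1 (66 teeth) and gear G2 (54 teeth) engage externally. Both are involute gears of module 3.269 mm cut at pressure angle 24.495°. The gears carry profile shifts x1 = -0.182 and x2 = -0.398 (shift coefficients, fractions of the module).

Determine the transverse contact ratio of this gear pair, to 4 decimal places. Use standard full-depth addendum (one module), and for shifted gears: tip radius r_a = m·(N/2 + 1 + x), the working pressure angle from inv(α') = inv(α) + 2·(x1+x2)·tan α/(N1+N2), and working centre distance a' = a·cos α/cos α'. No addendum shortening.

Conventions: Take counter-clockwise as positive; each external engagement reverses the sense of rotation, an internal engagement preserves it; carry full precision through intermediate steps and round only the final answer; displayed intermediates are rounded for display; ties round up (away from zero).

1.6520

single-mesh involute tooth geometry (66T engaging 54T at module 3.269)
base radii: r_b1 = 98.167796, r_b2 = 80.319105
tip radii: r_a1 = 110.551042, r_a2 = 90.230938
inv(α') = inv(24.495°) + 2·(-0.182-0.398)·tan α/(66+54) = 0.02369813  ⇒  α' = 23.20436°
a' = a·cos α / cos α' = 196.1400·cos 24.495°/cos 23.20436° = 194.196341
action lengths: √(r_a1²−r_b1²) = 50.839127, √(r_a2²−r_b2²) = 41.115246
base pitch p_b = π·m·cos α = 9.345552
CR = (50.839127 + 41.115246 − 194.196341·sin 23.20436°)/9.345552 = 1.651986
contact ratio ≈ 1.6520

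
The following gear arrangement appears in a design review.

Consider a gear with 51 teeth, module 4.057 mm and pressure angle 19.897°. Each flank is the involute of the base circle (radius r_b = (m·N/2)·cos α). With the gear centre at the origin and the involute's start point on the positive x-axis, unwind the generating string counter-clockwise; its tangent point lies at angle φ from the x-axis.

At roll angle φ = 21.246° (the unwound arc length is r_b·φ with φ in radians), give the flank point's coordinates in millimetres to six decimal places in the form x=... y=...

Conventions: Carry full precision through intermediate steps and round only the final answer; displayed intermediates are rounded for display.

x=103.737747 y=1.630697

single-mesh involute tooth geometry (51T wheel at module 4.057)
pitch radius r_p = m·N/2 = 4.057·51/2 = 103.453500
base radius r_b = r_p·cos α = 103.453500·cos 19.897° = 97.277941
roll angle φ = 21.246° = 0.37081265 rad
x = r_b·(cos φ + φ·sin φ) = 103.737747
y = r_b·(sin φ − φ·cos φ) = 1.630697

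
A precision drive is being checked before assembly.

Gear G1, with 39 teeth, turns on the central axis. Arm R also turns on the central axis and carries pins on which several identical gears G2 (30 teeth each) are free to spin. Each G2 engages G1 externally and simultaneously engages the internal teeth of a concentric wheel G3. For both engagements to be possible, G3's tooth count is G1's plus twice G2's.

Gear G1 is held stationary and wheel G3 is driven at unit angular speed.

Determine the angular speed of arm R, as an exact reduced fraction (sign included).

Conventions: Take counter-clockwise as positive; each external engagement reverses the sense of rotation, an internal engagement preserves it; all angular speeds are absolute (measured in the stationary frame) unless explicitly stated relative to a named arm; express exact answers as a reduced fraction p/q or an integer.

33/46

recognized (axles ride arm R): planetary set, 39/30/99 teeth
ring teeth: 39 + 2·30 = 99
39(ω_sun−ω_arm) = −99(ω_ring−ω_arm),  ω_sun = 0, ω_ring = 1
39(0−ω_arm) = −99(1−ω_arm)  ⇒  138·ω_arm = 99  ⇒  ω_arm = 33/46
exact speed ratio = 33/46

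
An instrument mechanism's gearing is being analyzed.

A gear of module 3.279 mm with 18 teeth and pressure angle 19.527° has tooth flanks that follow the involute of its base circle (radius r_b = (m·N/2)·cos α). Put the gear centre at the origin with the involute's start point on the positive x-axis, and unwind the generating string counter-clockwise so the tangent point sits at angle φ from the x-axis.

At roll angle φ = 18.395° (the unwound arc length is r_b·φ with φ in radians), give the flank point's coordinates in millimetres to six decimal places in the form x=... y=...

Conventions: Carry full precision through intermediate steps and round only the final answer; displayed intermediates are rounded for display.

single-mesh involute tooth geometry (18T wheel at module 3.279)
pitch radius r_p = m·N/2 = 3.279·18/2 = 29.511000
base radius r_b = r_p·cos α = 29.511000·cos 19.527° = 27.813648
roll angle φ = 18.395° = 0.32105332 rad
x = r_b·(cos φ + φ·sin φ) = 29.210370
y = r_b·(sin φ − φ·cos φ) = 0.303658

x=29.210370 y=0.303658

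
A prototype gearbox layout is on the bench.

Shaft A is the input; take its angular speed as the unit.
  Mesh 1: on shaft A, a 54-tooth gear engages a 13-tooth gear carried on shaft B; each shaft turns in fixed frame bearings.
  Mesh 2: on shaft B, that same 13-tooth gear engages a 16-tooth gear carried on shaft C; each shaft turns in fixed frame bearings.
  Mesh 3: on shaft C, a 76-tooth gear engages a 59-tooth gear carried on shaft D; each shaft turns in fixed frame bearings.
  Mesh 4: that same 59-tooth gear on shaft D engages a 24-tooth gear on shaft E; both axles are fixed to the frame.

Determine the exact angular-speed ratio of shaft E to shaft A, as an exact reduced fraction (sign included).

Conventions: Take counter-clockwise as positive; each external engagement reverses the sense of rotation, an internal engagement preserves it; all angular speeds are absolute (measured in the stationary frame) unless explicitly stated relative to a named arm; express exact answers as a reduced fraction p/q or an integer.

class = fixed-axis compound train [4 meshes; 4 ratios multiply, 4 sense flips]
mesh 1 [54T→13T]: running ratio 54/13, sense −
mesh 2 [13T→16T]: running ratio 27/8, sense +
mesh 3 [76T→59T]: running ratio 513/118, sense −
mesh 4 [59T→24T]: running ratio 171/16, sense +
ω_out/ω_in = 171/16

171/16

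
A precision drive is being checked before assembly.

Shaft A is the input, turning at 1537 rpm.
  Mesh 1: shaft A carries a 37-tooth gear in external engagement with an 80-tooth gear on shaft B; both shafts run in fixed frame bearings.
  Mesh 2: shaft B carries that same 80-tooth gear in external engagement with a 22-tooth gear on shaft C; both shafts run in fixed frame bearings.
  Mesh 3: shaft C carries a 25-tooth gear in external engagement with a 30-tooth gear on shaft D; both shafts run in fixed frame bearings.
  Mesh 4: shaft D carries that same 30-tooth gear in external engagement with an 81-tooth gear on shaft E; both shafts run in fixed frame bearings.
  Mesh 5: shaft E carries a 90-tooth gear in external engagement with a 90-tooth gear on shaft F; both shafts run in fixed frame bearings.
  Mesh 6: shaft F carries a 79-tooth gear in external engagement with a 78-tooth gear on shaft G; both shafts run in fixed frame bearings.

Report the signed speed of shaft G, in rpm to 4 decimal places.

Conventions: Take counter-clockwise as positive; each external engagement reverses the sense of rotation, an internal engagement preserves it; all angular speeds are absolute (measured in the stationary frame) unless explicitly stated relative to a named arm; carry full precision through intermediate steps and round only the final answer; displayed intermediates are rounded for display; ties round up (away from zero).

topology: fixed-axis compound train — 6 meshes, A→G
mesh 1 [37T→80T]: ω = 1537.0000×37/80 = 710.8625 rpm, sense flips to −
mesh 2 [80T→22T]: ω = 710.8625×80/22 = 2584.9545 rpm, sense flips to +
mesh 3 [25T→30T]: ω = 2584.9545×25/30 = 2154.1288 rpm, sense flips to −
mesh 4 [30T→81T]: ω = 2154.1288×30/81 = 797.8255 rpm, sense flips to +
mesh 5 [90T→90T]: ω = 797.8255×90/90 = 797.8255 rpm, sense flips to −
mesh 6 [79T→78T]: ω = 797.8255×79/78 = 808.0540 rpm, sense flips to +
signed output speed = +808.0540 rpm

+808.0540 rpm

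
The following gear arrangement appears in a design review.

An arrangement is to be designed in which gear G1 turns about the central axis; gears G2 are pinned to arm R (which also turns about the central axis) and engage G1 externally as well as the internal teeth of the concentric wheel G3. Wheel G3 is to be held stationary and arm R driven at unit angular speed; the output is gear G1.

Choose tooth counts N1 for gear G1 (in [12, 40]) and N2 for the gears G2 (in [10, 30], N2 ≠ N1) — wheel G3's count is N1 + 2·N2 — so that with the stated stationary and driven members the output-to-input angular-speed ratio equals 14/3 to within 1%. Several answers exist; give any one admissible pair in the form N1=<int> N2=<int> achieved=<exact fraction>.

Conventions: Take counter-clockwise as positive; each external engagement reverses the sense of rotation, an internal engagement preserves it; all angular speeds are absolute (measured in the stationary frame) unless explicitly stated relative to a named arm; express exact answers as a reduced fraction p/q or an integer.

planetary set to be sized for 14/3 (Willis relation)
Willis with ω_ring = 0: ω_sun/ω_arm = (N1+N3)/N1; set equal to 14/3  ⇒  N3/N1 = 14/3 − 1 = 11/3
N3 = N1 + 2·N2  ⇒  N2/N1 = (N3/N1 − 1)/2 = (11/3 − 1)/2 = 4/3
smallest multiple with N1 ≥ 12 and N2 ≥ 10: k = 4  ⇒  N1 = 4·3 = 12, N2 = 4·4 = 16 (N1 ≤ 40, N2 ≤ 30, N2 ≠ N1 ✓), N3 = 12 + 2·16 = 44
check: (N1+N3)/N1 with N1 = 12, N3 = 44 gives 14/3; |achieved − target| = 0 ≤ 7/150 ✓

N1=12 N2=16 achieved=14/3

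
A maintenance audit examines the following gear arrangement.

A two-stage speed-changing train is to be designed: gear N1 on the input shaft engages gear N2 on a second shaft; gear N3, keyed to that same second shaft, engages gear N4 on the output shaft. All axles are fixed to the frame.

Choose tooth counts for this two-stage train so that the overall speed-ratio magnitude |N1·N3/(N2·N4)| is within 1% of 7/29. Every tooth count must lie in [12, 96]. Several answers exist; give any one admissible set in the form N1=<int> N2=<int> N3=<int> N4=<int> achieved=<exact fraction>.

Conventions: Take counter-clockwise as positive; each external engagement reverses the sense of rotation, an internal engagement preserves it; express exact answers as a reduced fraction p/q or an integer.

N1=12 N2=58 N3=14 N4=12 achieved=7/29

topology: fixed-axis compound train — 2 stages, target 7/29
target = 7/29 in lowest terms: an exact hit needs N1·N3 = k·7 and N2·N4 = k·29 for one integer k, every count in [12, 96]; additionally prefer no 1:1 stage (N1 ≠ N2, N3 ≠ N4)
k = 1…23: no 1:1-free in-range split of k·7 and k·29 into factor pairs; take k = 24
k = 24: N1·N3 = 168 = 12·14, N2·N4 = 696 = 58·12
achieved = 12·14/(58·12) = 7/29; |achieved − target| = 0 ≤ 7/2900 ✓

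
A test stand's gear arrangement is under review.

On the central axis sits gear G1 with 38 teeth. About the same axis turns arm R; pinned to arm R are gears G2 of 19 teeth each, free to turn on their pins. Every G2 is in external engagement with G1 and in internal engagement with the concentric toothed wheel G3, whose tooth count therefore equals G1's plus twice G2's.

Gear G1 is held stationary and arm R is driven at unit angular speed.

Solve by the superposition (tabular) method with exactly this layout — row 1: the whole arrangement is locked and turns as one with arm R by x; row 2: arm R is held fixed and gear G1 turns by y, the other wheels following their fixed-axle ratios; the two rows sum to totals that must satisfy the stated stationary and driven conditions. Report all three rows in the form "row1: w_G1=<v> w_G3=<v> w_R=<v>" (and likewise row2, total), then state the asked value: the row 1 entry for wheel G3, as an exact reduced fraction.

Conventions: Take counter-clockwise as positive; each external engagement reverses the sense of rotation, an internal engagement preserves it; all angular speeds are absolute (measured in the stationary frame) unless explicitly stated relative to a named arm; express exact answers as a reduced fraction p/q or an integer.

recognized (axles ride arm R): planetary set, 38/19/76 teeth
superposition row 1 [locked train]: every member turns x
row 2 (arm held, sun turns y): ω_ring = −(38/76)·y, ω_arm = 0
boundary: total ω_sun = x + y = 0 and total ω_arm = x = 1  ⇒  y = -1, x = 1
row 2 ring = −(38/76)·(-1) = 1/2
totals (row 1 + row 2): sun 1 + (-1) = 0, ring 1 + 1/2 = 3/2, arm 1 + 0 = 1
asked cell (row1, ring) = 1

row1: w_G1=1 w_G3=1 w_R=1
row2: w_G1=-1 w_G3=1/2 w_R=0
total: w_G1=0 w_G3=3/2 w_R=1
asked value: 1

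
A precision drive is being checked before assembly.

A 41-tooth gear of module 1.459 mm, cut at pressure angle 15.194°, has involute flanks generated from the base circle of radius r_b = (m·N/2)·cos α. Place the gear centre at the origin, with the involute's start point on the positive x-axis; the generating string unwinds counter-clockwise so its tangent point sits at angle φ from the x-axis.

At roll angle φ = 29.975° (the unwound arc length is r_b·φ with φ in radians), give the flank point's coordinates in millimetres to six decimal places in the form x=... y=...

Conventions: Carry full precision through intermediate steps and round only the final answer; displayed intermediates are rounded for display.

single-mesh involute tooth geometry (41T wheel at module 1.459)
pitch radius r_p = m·N/2 = 1.459·41/2 = 29.909500
base radius r_b = r_p·cos α = 29.909500·cos 15.194° = 28.863982
roll angle φ = 29.975° = 0.52316244 rad
x = r_b·(cos φ + φ·sin φ) = 32.547805
y = r_b·(sin φ − φ·cos φ) = 1.340328

x=32.547805 y=1.340328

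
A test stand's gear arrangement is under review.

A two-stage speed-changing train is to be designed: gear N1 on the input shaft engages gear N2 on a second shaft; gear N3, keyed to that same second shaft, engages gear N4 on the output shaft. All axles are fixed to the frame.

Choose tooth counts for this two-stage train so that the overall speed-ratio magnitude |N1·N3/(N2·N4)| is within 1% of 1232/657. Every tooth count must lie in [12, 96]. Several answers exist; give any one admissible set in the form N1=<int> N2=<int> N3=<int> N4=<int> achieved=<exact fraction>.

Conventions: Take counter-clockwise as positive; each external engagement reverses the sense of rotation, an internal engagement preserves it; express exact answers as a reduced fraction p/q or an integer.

N1=28 N2=18 N3=88 N4=73 achieved=1232/657

design class (target 1232/657): fixed-axis compound train
target = 1232/657 in lowest terms: an exact hit needs N1·N3 = k·1232 and N2·N4 = k·657 for one integer k, every count in [12, 96]; additionally prefer no 1:1 stage (N1 ≠ N2, N3 ≠ N4)
k = 1: no 1:1-free in-range split of k·1232 and k·657 into factor pairs; take k = 2
k = 2: N1·N3 = 2464 = 28·88, N2·N4 = 1314 = 18·73
achieved = 28·88/(18·73) = 1232/657; |achieved − target| = 0 ≤ 308/16425 ✓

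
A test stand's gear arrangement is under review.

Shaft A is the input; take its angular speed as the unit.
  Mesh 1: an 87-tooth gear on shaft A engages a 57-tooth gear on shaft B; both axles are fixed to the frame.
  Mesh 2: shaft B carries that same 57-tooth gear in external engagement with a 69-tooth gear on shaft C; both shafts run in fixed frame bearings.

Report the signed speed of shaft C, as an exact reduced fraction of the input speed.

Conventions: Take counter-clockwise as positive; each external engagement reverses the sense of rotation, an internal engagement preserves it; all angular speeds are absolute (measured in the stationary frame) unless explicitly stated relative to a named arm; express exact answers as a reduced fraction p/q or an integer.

2-mesh fixed-axis compound train (all bearings frame-fixed)
mesh 1 [87T→57T]: |ω|/ω_in = 1×87/57 = 29/19, sense flips to −
mesh 2 [57T→69T]: |ω|/ω_in = (29/19)×57/69 = 29/23, sense flips to +
signed output speed (× input speed) = 29/23

29/23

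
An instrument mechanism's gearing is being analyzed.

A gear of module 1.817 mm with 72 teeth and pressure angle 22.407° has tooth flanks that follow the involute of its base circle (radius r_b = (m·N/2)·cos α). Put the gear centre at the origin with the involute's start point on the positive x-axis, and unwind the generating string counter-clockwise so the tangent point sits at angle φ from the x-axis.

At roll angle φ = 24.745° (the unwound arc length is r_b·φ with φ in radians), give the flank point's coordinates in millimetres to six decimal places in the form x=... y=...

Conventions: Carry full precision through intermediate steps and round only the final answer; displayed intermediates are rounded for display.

x=65.852886 y=1.593731

single-mesh involute tooth geometry (72T wheel at module 1.817)
pitch radius r_p = m·N/2 = 1.817·72/2 = 65.412000
base radius r_b = r_p·cos α = 65.412000·cos 22.407° = 60.473359
roll angle φ = 24.745° = 0.43188172 rad
x = r_b·(cos φ + φ·sin φ) = 65.852886
y = r_b·(sin φ − φ·cos φ) = 1.593731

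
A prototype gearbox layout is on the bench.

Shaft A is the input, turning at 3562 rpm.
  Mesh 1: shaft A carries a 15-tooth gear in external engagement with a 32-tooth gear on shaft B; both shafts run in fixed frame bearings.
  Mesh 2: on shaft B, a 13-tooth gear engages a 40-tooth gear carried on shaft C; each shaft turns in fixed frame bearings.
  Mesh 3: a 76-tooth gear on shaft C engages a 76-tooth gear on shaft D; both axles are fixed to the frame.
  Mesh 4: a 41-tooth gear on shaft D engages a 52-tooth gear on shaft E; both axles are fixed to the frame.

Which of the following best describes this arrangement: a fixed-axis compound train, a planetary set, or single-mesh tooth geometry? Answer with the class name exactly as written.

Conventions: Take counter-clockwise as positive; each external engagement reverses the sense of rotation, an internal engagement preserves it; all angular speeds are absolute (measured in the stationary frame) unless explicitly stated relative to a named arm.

4-mesh fixed-axis compound train (all bearings frame-fixed)
classification: fixed-axis compound train

fixed-axis compound train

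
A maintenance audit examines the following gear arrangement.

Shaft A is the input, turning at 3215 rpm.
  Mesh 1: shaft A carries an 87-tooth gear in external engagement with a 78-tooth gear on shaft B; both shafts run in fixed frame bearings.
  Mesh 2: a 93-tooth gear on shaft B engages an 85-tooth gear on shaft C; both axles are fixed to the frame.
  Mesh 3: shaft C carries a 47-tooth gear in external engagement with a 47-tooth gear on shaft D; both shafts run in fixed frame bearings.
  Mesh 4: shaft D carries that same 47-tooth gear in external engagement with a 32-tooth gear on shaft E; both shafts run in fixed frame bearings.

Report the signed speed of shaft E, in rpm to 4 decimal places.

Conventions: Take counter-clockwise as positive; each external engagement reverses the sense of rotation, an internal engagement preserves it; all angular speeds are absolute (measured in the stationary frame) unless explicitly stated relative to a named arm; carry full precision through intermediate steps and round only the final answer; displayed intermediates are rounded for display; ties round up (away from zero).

topology: fixed-axis compound train — 4 meshes, A→E
mesh 1 [87T→78T]: ω = 3215.0000×87/78 = 3585.9615 rpm, sense flips to −
mesh 2 [93T→85T]: ω = 3585.9615×93/85 = 3923.4638 rpm, sense flips to +
mesh 3 [47T→47T]: ω = 3923.4638×47/47 = 3923.4638 rpm, sense flips to −
mesh 4 [47T→32T]: ω = 3923.4638×47/32 = 5762.5875 rpm, sense flips to +
signed output speed = +5762.5875 rpm

+5762.5875 rpm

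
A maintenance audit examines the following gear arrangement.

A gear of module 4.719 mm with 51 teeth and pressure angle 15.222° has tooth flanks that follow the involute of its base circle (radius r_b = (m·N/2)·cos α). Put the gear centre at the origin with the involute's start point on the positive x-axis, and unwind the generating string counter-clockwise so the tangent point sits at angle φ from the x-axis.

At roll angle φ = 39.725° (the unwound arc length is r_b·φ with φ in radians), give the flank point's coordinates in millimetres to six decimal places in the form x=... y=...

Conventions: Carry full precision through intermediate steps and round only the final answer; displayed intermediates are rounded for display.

class = single-mesh tooth geometry [base-circle involute, m = 4.719, 51T]
pitch radius r_p = m·N/2 = 4.719·51/2 = 120.334500
base radius r_b = r_p·cos α = 120.334500·cos 15.222° = 116.112654
roll angle φ = 39.725° = 0.69333205 rad
x = r_b·(cos φ + φ·sin φ) = 140.755438
y = r_b·(sin φ − φ·cos φ) = 12.290222

x=140.755438 y=12.290222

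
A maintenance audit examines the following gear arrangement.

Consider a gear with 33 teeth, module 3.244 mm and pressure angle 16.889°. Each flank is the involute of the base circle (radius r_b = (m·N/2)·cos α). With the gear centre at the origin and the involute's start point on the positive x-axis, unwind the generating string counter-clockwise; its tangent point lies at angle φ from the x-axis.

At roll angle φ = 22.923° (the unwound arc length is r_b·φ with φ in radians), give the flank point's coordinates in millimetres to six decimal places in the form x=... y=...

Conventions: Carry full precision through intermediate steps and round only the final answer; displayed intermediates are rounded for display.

recognized (one wheel, involute flank): single-mesh tooth geometry, m = 3.244, N = 33
pitch radius r_p = m·N/2 = 3.244·33/2 = 53.526000
base radius r_b = r_p·cos α = 53.526000·cos 16.889° = 51.217390
roll angle φ = 22.923° = 0.40008182 rad
x = r_b·(cos φ + φ·sin φ) = 55.153881
y = r_b·(sin φ − φ·cos φ) = 1.075908

x=55.153881 y=1.075908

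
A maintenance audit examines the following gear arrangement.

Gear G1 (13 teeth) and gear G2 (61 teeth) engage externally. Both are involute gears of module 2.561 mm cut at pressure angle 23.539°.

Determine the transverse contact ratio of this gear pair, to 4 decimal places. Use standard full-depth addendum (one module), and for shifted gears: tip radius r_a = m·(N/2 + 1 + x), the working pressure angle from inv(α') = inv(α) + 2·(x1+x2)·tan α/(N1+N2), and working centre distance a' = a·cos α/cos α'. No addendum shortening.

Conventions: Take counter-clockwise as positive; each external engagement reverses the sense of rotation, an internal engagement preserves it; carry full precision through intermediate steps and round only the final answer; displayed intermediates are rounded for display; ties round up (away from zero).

topology: single-mesh involute geometry — m = 2.561, 13T/61T pair
base radii: r_b1 = 15.261319, r_b2 = 71.610804
tip radii: r_a1 = 19.207500, r_a2 = 80.671500
no profile shift: α' = α, a' = a
action lengths: √(r_a1²−r_b1²) = 11.662770, √(r_a2²−r_b2²) = 37.145440
base pitch p_b = π·m·cos α = 7.376130
CR = (11.662770 + 37.145440 − 94.757000·sin 23.53900°)/7.376130 = 1.486525
contact ratio ≈ 1.4865

1.4865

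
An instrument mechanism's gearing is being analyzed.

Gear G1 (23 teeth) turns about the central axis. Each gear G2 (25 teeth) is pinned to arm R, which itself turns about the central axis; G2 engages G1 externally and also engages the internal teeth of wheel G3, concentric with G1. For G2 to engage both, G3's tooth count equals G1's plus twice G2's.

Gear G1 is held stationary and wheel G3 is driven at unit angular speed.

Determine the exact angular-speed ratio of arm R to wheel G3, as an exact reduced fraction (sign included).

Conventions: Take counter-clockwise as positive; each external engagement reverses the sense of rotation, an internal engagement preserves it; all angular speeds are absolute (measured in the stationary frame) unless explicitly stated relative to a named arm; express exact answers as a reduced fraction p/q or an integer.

class = planetary set [G3 = 23+2·25 = 73; Willis about the carrier]
ring teeth: 23 + 2·25 = 73
23(ω_sun−ω_arm) = −73(ω_ring−ω_arm),  ω_sun = 0, ω_ring = 1
23(0−ω_arm) = −73(1−ω_arm)  ⇒  96·ω_arm = 73  ⇒  ω_arm = 73/96
ω_out/ω_in = 73/96

73/96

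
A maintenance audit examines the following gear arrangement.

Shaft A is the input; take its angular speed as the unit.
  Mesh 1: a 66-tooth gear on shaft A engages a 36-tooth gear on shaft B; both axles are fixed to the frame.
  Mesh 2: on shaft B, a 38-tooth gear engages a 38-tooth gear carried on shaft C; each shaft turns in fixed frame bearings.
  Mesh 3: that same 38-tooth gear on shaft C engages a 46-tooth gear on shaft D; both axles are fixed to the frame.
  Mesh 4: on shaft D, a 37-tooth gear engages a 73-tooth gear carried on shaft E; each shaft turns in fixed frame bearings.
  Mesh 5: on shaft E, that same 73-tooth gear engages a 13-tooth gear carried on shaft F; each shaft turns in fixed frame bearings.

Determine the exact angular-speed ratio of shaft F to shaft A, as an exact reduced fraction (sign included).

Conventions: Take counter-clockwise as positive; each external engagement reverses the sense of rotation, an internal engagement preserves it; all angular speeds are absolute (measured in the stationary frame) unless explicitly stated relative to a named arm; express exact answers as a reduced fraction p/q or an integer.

-7733/1794

class = fixed-axis compound train [5 meshes; 5 ratios multiply, 5 sense flips]
mesh 1 [66T→36T]: running ratio 11/6, sense −
mesh 2 [38T→38T]: running ratio 11/6, sense +
mesh 3 [38T→46T]: running ratio 209/138, sense −
mesh 4 [37T→73T]: running ratio 7733/10074, sense +
mesh 5 [73T→13T]: running ratio 7733/1794, sense −
ω_out/ω_in = -7733/1794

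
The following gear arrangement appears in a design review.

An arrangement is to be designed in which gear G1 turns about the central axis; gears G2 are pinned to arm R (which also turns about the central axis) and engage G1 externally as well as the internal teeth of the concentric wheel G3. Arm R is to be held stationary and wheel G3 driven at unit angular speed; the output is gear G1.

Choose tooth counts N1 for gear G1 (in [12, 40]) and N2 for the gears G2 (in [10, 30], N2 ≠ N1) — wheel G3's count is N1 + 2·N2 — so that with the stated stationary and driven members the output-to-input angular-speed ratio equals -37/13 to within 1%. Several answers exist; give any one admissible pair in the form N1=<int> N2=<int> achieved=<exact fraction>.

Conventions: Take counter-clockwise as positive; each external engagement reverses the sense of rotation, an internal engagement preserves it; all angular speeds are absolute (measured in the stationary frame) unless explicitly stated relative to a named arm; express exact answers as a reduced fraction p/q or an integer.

planetary set to be sized for -37/13 (Willis relation)
Willis with ω_arm = 0: ω_sun/ω_ring = −N3/N1; set equal to -37/13  ⇒  N3/N1 = −(-37/13) = 37/13
N3 = N1 + 2·N2  ⇒  N2/N1 = (N3/N1 − 1)/2 = (37/13 − 1)/2 = 12/13
smallest multiple with N1 ≥ 12 and N2 ≥ 10: k = 1  ⇒  N1 = 1·13 = 13, N2 = 1·12 = 12 (N1 ≤ 40, N2 ≤ 30, N2 ≠ N1 ✓), N3 = 13 + 2·12 = 37
check: −N3/N1 with N1 = 13, N3 = 37 gives -37/13; |achieved − target| = 0 ≤ 37/1300 ✓

N1=13 N2=12 achieved=-37/13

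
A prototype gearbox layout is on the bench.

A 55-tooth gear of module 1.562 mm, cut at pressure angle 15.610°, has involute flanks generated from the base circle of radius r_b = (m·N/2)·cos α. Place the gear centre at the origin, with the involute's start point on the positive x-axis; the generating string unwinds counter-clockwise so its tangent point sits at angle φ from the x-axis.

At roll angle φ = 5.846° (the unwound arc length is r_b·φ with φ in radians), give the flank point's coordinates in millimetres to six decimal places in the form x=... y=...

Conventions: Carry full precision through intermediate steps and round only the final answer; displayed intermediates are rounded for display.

recognized (one wheel, involute flank): single-mesh tooth geometry, m = 1.562, N = 55
pitch radius r_p = m·N/2 = 1.562·55/2 = 42.955000
base radius r_b = r_p·cos α = 42.955000·cos 15.610° = 41.370631
roll angle φ = 5.846° = 0.10203195 rad
x = r_b·(cos φ + φ·sin φ) = 41.585416
y = r_b·(sin φ − φ·cos φ) = 0.014633

x=41.585416 y=0.014633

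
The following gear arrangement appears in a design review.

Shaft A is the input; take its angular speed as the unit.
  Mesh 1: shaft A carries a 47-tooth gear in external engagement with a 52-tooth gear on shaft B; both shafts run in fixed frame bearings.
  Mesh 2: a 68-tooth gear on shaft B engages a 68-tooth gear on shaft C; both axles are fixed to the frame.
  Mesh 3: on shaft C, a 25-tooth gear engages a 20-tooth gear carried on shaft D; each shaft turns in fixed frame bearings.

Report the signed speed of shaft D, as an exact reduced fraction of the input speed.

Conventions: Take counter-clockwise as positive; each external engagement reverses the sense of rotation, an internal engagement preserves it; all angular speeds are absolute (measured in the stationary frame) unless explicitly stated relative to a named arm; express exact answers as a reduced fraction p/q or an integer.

3-mesh fixed-axis compound train (all bearings frame-fixed)
mesh 1 [47T→52T]: |ω|/ω_in = 1×47/52 = 47/52, sense flips to −
mesh 2 [68T→68T]: |ω|/ω_in = (47/52)×68/68 = 47/52, sense flips to +
mesh 3 [25T→20T]: |ω|/ω_in = (47/52)×25/20 = 235/208, sense flips to −
signed output speed (× input speed) = -235/208

-235/208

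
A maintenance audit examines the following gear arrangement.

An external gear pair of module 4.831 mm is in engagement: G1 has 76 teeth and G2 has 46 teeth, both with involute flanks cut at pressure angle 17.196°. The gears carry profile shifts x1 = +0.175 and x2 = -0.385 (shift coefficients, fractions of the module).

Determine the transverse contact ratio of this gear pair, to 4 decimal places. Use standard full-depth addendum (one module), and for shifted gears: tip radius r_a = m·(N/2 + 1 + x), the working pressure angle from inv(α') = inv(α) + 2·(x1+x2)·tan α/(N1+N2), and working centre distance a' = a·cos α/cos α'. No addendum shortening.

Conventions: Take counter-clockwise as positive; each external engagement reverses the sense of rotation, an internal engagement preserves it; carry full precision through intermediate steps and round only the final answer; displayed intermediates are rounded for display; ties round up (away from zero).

single-mesh involute tooth geometry (76T engaging 46T at module 4.831)
base radii: r_b1 = 175.371881, r_b2 = 106.146138
tip radii: r_a1 = 189.254425, r_a2 = 114.084065
inv(α') = inv(17.196°) + 2·(+0.175-0.385)·tan α/(76+46) = 0.00828298  ⇒  α' = 16.53181°
a' = a·cos α / cos α' = 294.6910·cos 17.196°/cos 16.53181° = 293.657252
action lengths: √(r_a1²−r_b1²) = 71.147318, √(r_a2²−r_b2²) = 41.811138
base pitch p_b = π·m·cos α = 14.498606
CR = (71.147318 + 41.811138 − 293.657252·sin 16.53181°)/14.498606 = 2.027710
contact ratio ≈ 2.0277

2.0277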